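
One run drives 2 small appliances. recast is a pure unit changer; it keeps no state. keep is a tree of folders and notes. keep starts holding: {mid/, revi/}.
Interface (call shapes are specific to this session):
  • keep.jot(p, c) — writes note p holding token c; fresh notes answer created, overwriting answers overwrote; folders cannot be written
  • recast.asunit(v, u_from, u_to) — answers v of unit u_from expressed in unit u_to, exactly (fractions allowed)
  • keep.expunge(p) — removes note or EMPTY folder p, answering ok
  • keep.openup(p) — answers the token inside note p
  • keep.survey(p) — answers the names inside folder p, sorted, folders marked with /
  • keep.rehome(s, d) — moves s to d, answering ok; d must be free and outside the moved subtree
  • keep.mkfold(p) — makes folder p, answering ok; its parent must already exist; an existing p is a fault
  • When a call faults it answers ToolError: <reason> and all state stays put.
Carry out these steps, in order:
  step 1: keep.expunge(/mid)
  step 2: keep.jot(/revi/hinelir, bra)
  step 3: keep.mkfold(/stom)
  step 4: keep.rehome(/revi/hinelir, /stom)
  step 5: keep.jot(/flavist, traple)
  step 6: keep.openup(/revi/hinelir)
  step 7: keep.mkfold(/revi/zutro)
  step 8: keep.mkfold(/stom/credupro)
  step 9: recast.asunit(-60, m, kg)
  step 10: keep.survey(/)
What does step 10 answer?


·→ expunge(p='/mid')
·← ok
·→ jot(p='/revi/hinelir', c='bra')
·← created
·→ mkfold(p='/stom')
·← ok
·→ rehome(s='/revi/hinelir', d='/stom')
·← ToolError: exists
·→ jot(p='/flavist', c='traple')
·← created
·→ openup(p='/revi/hinelir')
·← bra
·→ mkfold(p='/revi/zutro')
·← ok
·→ mkfold(p='/stom/credupro')
·← ok
·→ asunit(v='-60', u_from='m', u_to='kg')
·← ToolError: incompatible units
·→ survey(p='/')
·← [flavist, revi/, stom/]

Answer: [flavist, revi/, stom/]


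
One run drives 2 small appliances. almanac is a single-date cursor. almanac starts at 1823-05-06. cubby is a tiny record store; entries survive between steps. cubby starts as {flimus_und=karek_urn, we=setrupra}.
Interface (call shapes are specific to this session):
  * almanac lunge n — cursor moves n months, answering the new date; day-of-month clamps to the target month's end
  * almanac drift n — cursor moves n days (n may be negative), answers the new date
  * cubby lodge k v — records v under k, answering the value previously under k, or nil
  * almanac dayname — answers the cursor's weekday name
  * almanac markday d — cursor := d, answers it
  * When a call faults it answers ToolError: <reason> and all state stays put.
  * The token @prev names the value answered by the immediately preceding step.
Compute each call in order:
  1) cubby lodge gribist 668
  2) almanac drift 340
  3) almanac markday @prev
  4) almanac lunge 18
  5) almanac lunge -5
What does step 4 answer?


Answer: 1825-10-10

Derivation:
Next I call cubby lodge passing k=gribist, v=668, which returns nil.
I call almanac drift passing n=340, giving 1824-04-10.
Invoking almanac markday passing d=@prev, → 1824-04-10.
I run almanac lunge passing n=18, — result: 1825-10-10.
I run almanac lunge passing n=-5, → 1825-05-10.


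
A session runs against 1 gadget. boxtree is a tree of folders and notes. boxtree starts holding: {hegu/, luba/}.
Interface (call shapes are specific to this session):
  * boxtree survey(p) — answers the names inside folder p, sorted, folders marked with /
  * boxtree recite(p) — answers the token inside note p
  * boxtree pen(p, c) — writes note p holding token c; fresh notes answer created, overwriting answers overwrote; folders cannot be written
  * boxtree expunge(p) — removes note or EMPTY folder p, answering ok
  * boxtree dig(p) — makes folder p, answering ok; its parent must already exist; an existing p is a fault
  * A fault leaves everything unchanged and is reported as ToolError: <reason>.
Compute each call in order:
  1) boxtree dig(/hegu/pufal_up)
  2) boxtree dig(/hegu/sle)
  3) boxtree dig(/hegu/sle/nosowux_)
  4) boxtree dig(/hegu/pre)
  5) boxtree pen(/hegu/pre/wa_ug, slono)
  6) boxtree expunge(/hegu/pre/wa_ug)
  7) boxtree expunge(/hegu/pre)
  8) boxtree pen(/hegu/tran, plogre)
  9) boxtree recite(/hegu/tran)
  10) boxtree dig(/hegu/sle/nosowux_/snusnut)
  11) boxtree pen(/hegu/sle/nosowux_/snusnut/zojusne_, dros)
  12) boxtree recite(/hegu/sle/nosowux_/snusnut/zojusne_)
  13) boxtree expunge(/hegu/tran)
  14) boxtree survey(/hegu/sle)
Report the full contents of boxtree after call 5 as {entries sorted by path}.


Using boxtree dig passing p: /hegu/pufal_up, giving ok.
I use boxtree dig passing p: /hegu/sle, and get ok.
Next I call boxtree dig passing p: /hegu/sle/nosowux_, and get ok.
Now I run boxtree dig passing p: /hegu/pre, and observe ok.
Next I call boxtree pen passing p: /hegu/pre/wa_ug, c: slono, giving created.
Now I run boxtree expunge passing p: /hegu/pre/wa_ug, yielding ok.
I invoke boxtree expunge passing p: /hegu/pre, — result: ok.
Next I call boxtree pen passing p: /hegu/tran, c: plogre, and see created.
Using boxtree recite passing p: /hegu/tran, → plogre.
Calling boxtree dig passing p: /hegu/sle/nosowux_/snusnut, and observe ok.
Using boxtree pen passing p: /hegu/sle/nosowux_/snusnut/zojusne_, c: dros, which returns created.
I call boxtree recite passing p: /hegu/sle/nosowux_/snusnut/zojusne_, — result: dros.
Then boxtree expunge passing p: /hegu/tran, giving ok.
I run boxtree survey passing p: /hegu/sle, which returns [nosowux_/].

Answer: {hegu/, hegu/pre/, hegu/pre/wa_ug=slono, hegu/pufal_up/, hegu/sle/, hegu/sle/nosowux_/, luba/}


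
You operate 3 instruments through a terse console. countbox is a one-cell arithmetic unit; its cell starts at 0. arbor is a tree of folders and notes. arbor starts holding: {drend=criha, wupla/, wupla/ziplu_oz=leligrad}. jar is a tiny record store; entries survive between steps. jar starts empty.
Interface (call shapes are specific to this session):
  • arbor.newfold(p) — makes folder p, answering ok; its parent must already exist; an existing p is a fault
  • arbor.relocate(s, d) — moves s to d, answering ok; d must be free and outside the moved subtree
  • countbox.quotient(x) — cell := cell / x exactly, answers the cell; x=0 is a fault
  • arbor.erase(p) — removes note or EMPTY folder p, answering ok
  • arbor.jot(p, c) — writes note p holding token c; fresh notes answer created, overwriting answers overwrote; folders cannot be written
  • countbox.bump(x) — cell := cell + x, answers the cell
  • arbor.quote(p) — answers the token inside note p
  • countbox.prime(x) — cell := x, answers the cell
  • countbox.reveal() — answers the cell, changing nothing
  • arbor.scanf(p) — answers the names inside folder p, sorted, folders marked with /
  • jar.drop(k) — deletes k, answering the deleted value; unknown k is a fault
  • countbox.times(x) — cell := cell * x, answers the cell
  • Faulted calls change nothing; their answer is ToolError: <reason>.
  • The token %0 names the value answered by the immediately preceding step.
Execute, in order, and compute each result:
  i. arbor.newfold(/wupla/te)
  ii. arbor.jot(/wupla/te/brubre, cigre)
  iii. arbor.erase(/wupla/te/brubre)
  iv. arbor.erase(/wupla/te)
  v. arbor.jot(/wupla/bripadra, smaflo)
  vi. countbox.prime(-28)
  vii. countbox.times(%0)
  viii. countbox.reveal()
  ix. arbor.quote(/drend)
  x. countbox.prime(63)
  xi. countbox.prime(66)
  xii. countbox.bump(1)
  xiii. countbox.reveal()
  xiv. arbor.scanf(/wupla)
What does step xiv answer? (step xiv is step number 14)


Answer: [bripadra, ziplu_oz]

Derivation:
-> newfold(p→/wupla/te)
<- ok
-> jot(p→/wupla/te/brubre, c→cigre)
<- created
-> erase(p→/wupla/te/brubre)
<- ok
-> erase(p→/wupla/te)
<- ok
-> jot(p→/wupla/bripadra, c→smaflo)
<- created
-> prime(x→-28)
<- -28
-> times(x→%0)
<- 784
-> reveal()
<- 784
-> quote(p→/drend)
<- criha
-> prime(x→63)
<- 63
-> prime(x→66)
<- 66
-> bump(x→1)
<- 67
-> reveal()
<- 67
-> scanf(p→/wupla)
<- [bripadra, ziplu_oz]


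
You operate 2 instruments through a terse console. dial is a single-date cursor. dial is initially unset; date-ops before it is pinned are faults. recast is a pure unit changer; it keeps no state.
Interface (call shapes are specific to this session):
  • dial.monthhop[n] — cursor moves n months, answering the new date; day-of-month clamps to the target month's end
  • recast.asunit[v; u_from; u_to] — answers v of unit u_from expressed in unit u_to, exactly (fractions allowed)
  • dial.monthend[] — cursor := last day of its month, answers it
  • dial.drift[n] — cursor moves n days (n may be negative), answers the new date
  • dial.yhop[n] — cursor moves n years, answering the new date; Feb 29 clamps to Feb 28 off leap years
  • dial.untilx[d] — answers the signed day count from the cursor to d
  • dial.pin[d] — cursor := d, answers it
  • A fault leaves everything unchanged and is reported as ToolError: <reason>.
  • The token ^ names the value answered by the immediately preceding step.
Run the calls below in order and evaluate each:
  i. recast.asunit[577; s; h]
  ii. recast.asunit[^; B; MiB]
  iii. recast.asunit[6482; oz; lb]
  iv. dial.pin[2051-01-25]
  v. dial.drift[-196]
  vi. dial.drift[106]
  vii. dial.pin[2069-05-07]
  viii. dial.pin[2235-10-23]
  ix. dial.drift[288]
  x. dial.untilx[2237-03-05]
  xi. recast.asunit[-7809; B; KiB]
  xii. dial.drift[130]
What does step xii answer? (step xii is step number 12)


Answer: 2236-12-14

Derivation:
>> recast.asunit(v: 577, u_from: s, u_to: h)
<< 577/3600
>> recast.asunit(v: ^, u_from: B, u_to: MiB)
<< 577/3774873600
>> recast.asunit(v: 6482, u_from: oz, u_to: lb)
<< 3241/8
>> dial.pin(d: 2051-01-25)
<< 2051-01-25
>> dial.drift(n: -196)
<< 2050-07-13
>> dial.drift(n: 106)
<< 2050-10-27
>> dial.pin(d: 2069-05-07)
<< 2069-05-07
>> dial.pin(d: 2235-10-23)
<< 2235-10-23
>> dial.drift(n: 288)
<< 2236-08-06
>> dial.untilx(d: 2237-03-05)
<< 211
>> recast.asunit(v: -7809, u_from: B, u_to: KiB)
<< -7809/1024
>> dial.drift(n: 130)
<< 2236-12-14


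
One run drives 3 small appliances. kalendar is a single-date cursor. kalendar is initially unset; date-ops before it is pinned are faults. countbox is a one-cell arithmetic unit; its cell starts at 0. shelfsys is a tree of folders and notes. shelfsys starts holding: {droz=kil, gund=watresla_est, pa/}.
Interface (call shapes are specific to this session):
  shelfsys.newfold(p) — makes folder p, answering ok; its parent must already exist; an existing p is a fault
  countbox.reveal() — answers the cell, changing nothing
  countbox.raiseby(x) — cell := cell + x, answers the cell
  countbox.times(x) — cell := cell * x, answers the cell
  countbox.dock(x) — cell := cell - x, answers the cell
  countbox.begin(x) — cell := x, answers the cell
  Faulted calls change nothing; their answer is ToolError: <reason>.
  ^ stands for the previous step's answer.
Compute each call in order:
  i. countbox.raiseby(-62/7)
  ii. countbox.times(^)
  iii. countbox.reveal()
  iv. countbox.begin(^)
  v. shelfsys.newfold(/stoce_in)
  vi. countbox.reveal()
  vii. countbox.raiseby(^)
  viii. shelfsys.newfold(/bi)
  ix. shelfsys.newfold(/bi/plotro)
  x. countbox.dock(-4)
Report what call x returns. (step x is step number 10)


-> countbox.raiseby(x→-62/7)
<- -62/7
-> countbox.times(x→^)
<- 3844/49
-> countbox.reveal()
<- 3844/49
-> countbox.begin(x→^)
<- 3844/49
-> shelfsys.newfold(p→/stoce_in)
<- ok
-> countbox.reveal()
<- 3844/49
-> countbox.raiseby(x→^)
<- 7688/49
-> shelfsys.newfold(p→/bi)
<- ok
-> shelfsys.newfold(p→/bi/plotro)
<- ok
-> countbox.dock(x→-4)
<- 7884/49

Answer: 7884/49


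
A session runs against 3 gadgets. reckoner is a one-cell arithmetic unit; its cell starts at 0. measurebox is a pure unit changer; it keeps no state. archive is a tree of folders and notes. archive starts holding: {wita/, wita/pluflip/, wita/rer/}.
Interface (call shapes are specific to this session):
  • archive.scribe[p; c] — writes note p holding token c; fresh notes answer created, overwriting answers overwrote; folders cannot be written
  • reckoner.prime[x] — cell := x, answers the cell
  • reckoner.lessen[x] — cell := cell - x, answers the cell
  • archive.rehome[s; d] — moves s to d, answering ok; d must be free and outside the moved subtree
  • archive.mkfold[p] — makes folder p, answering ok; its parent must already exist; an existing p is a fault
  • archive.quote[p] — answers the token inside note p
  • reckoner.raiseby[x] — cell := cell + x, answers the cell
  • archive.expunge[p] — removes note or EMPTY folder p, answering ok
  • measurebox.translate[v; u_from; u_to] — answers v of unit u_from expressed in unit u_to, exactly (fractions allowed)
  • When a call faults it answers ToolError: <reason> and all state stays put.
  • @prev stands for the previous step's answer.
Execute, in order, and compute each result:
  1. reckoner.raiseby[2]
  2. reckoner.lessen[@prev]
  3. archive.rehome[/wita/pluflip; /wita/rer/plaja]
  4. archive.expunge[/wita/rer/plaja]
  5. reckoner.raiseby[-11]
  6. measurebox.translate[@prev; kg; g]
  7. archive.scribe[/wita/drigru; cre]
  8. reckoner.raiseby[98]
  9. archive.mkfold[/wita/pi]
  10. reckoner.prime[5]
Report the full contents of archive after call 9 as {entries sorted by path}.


==> reckoner.raiseby(x='2')
<== 2
==> reckoner.lessen(x='@prev')
<== 0
==> archive.rehome(s='/wita/pluflip', d='/wita/rer/plaja')
<== ok
==> archive.expunge(p='/wita/rer/plaja')
<== ok
==> reckoner.raiseby(x='-11')
<== -11
==> measurebox.translate(v='@prev', u_from='kg', u_to='g')
<== -11000
==> archive.scribe(p='/wita/drigru', c='cre')
<== created
==> reckoner.raiseby(x='98')
<== 87
==> archive.mkfold(p='/wita/pi')
<== ok
==> reckoner.prime(x='5')
<== 5

Answer: {wita/, wita/drigru=cre, wita/pi/, wita/rer/}


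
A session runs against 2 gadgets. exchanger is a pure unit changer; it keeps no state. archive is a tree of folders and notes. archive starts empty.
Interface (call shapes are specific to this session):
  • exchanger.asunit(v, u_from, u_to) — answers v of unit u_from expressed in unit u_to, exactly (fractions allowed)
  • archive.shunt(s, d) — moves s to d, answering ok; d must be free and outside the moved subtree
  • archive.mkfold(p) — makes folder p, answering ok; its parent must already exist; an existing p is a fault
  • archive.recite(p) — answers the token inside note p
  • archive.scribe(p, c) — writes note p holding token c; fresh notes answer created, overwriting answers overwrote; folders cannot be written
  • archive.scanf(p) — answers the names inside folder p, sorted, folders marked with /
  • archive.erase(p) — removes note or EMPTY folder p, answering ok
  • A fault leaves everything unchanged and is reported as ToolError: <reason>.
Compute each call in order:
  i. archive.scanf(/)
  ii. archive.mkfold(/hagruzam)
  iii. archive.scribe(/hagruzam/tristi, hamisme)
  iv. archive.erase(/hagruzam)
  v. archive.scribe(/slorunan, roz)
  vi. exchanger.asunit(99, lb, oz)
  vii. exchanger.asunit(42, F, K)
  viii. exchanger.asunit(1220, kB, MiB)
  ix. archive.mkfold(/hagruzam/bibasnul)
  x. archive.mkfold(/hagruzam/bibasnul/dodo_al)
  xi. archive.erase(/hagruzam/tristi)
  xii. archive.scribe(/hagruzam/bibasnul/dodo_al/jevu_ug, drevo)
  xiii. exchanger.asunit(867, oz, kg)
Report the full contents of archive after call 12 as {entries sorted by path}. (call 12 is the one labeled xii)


Answer: {hagruzam/, hagruzam/bibasnul/, hagruzam/bibasnul/dodo_al/, hagruzam/bibasnul/dodo_al/jevu_ug=drevo, slorunan=roz}

Derivation:
-> archive.scanf(p='/')
<- []
-> archive.mkfold(p='/hagruzam')
<- ok
-> archive.scribe(p='/hagruzam/tristi', c='hamisme')
<- created
-> archive.erase(p='/hagruzam')
<- ToolError: not empty
-> archive.scribe(p='/slorunan', c='roz')
<- created
-> exchanger.asunit(v='99', u_from='lb', u_to='oz')
<- 1584
-> exchanger.asunit(v='42', u_from='F', u_to='K')
<- 50167/180
-> exchanger.asunit(v='1220', u_from='kB', u_to='MiB')
<- 38125/32768
-> archive.mkfold(p='/hagruzam/bibasnul')
<- ok
-> archive.mkfold(p='/hagruzam/bibasnul/dodo_al')
<- ok
-> archive.erase(p='/hagruzam/tristi')
<- ok
-> archive.scribe(p='/hagruzam/bibasnul/dodo_al/jevu_ug', c='drevo')
<- created
-> exchanger.asunit(v='867', u_from='oz', u_to='kg')
<- 39326458479/1600000000


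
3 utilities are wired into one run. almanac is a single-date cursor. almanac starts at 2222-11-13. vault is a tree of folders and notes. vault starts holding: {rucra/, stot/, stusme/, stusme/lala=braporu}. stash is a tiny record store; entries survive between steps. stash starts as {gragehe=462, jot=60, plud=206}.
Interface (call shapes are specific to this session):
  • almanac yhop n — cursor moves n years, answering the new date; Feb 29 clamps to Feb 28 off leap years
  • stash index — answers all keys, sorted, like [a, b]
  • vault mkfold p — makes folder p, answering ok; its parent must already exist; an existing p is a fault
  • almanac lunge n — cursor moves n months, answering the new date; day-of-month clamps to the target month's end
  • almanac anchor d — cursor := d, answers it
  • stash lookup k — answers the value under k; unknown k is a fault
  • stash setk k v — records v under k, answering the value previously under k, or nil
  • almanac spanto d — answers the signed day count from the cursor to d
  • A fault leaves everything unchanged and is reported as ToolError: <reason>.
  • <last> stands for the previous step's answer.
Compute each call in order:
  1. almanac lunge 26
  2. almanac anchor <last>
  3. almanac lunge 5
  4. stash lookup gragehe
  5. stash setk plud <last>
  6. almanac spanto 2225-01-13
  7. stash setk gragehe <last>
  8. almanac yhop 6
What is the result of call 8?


Answer: 2231-06-13

Derivation:
! almanac lunge(26) ~> 2225-01-13
! almanac anchor(<last>) ~> 2225-01-13
! almanac lunge(5) ~> 2225-06-13
! stash lookup(gragehe) ~> 462
! stash setk(plud, <last>) ~> 206
! almanac spanto(2225-01-13) ~> -151
! stash setk(gragehe, <last>) ~> 462
! almanac yhop(6) ~> 2231-06-13


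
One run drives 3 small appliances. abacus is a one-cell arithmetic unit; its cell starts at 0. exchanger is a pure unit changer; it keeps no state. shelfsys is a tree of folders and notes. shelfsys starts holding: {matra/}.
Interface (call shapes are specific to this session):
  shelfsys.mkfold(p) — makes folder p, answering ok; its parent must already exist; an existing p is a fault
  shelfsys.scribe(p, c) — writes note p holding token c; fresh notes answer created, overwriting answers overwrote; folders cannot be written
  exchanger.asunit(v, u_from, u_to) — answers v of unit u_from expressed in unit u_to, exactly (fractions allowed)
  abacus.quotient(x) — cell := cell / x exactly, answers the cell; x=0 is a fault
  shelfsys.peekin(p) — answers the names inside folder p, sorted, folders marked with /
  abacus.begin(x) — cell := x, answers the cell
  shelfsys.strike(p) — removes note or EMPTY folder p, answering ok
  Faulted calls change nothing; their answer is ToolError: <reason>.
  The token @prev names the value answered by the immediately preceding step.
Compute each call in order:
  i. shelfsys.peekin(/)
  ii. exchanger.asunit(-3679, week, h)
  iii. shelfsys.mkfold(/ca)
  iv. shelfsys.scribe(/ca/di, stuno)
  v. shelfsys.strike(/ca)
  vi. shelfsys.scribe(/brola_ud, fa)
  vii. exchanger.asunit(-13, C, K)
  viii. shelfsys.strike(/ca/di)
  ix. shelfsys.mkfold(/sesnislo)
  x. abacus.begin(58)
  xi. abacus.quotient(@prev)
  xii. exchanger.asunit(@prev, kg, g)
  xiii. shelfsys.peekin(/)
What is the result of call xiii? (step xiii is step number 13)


Answer: [brola_ud, ca/, matra/, sesnislo/]

Derivation:
Now I run shelfsys.peekin passing p: /, — result: [matra/].
I call exchanger.asunit passing v: -3679, u_from: week, u_to: h, giving -618072.
I call shelfsys.mkfold passing p: /ca, — result: ok.
Then shelfsys.scribe passing p: /ca/di, c: stuno, and get created.
I call shelfsys.strike passing p: /ca, and get ToolError: not empty.
I use shelfsys.scribe passing p: /brola_ud, c: fa, which returns created.
Now I run exchanger.asunit passing v: -13, u_from: C, u_to: K, and observe 5203/20.
I call shelfsys.strike passing p: /ca/di, yielding ok.
Using shelfsys.mkfold passing p: /sesnislo, and see ok.
Then abacus.begin passing x: 58, yielding 58.
Invoking abacus.quotient passing x: @prev, — result: 1.
I use exchanger.asunit passing v: @prev, u_from: kg, u_to: g: 1000.
I invoke shelfsys.peekin passing p: /: [brola_ud, ca/, matra/, sesnislo/].


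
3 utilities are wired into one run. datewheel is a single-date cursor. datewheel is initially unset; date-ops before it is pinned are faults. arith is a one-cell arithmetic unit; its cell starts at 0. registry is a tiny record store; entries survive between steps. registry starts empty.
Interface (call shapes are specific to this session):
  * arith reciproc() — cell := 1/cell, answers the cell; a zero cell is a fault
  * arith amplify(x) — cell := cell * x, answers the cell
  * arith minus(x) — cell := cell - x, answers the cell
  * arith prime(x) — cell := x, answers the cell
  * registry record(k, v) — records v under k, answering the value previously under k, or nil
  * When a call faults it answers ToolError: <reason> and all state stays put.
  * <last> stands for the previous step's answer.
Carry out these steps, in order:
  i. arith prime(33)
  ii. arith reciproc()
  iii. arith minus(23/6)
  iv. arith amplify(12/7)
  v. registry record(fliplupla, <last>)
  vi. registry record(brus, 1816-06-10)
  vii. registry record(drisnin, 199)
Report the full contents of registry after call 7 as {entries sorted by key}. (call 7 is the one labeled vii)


Answer: {brus=1816-06-10, drisnin=199, fliplupla=-502/77}

Derivation:
Then arith prime with x='33', and get 33.
Calling arith reciproc, and observe 1/33.
I call arith minus with x='23/6', and observe -251/66.
I try arith amplify with x='12/7', which returns -502/77.
Now I run registry record with k='fliplupla', v='<last>', and observe nil.
I call registry record with k='brus', v='1816-06-10', which returns nil.
Calling registry record with k='drisnin', v='199', which returns nil.


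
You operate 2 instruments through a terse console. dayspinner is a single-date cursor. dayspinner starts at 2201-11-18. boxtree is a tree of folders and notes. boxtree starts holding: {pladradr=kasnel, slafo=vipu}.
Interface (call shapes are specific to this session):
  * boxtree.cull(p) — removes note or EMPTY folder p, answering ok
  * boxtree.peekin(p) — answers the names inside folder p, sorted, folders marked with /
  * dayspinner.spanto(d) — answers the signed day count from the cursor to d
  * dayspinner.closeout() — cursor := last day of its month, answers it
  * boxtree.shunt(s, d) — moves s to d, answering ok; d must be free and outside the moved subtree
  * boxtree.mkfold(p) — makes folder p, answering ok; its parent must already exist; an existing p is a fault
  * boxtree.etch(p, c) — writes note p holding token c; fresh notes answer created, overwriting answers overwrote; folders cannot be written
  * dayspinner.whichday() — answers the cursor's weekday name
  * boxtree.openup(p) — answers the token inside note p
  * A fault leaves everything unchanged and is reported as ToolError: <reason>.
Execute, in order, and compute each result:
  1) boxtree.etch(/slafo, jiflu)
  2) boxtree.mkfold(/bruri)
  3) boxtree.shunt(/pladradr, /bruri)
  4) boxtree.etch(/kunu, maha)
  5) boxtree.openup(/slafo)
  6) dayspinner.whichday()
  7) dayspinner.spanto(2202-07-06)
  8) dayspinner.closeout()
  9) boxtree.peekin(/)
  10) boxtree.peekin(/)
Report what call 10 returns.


$ etch /slafo jiflu
= overwrote
$ mkfold /bruri
= ok
$ shunt /pladradr /bruri
= ToolError: exists
$ etch /kunu maha
= created
$ openup /slafo
= jiflu
$ whichday
= Wednesday
$ spanto 2202-07-06
= 230
$ closeout
= 2201-11-30
$ peekin /
= [bruri/, kunu, pladradr, slafo]
$ peekin /
= [bruri/, kunu, pladradr, slafo]

Answer: [bruri/, kunu, pladradr, slafo]


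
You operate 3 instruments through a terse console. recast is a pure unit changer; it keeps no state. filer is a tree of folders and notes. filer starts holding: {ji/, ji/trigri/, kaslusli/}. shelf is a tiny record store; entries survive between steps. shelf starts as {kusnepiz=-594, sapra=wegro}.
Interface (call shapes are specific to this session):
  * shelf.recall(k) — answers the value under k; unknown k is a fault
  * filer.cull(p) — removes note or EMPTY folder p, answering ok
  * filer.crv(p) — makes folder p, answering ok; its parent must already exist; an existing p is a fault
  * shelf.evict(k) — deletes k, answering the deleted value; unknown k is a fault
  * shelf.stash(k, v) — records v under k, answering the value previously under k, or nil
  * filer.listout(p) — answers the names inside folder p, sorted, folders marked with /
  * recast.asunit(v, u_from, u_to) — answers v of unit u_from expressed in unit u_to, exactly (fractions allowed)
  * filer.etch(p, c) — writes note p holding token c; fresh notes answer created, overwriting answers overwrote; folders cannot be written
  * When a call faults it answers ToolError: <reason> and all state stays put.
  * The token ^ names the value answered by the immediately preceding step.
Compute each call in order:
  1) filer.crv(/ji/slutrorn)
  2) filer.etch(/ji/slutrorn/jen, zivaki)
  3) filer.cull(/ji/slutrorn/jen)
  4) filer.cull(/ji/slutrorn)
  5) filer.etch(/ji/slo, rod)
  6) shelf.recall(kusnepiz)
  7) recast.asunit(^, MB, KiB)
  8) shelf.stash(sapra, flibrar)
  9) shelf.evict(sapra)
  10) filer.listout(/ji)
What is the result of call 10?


·→ filer.crv(/ji/slutrorn)
·← ok
·→ filer.etch(/ji/slutrorn/jen, zivaki)
·← created
·→ filer.cull(/ji/slutrorn/jen)
·← ok
·→ filer.cull(/ji/slutrorn)
·← ok
·→ filer.etch(/ji/slo, rod)
·← created
·→ shelf.recall(kusnepiz)
·← -594
·→ recast.asunit(^, MB, KiB)
·← -4640625/8
·→ shelf.stash(sapra, flibrar)
·← wegro
·→ shelf.evict(sapra)
·← flibrar
·→ filer.listout(/ji)
·← [slo, trigri/]

Answer: [slo, trigri/]


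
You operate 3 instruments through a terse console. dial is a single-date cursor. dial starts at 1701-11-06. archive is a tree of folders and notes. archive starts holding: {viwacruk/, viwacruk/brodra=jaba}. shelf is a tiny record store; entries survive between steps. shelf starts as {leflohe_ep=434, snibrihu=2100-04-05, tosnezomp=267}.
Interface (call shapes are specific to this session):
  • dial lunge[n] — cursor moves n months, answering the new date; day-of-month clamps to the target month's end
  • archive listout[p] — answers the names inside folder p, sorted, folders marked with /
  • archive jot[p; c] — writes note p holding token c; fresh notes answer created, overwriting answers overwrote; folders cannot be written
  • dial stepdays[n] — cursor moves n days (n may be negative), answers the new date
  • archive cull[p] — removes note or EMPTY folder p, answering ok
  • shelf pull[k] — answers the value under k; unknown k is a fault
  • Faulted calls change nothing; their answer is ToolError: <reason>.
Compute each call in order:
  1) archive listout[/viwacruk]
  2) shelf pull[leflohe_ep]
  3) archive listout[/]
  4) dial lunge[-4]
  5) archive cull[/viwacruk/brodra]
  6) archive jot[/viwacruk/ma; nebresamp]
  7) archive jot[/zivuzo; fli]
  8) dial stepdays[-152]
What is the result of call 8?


-> archive listout(p: /viwacruk)
<- [brodra]
-> shelf pull(k: leflohe_ep)
<- 434
-> archive listout(p: /)
<- [viwacruk/]
-> dial lunge(n: -4)
<- 1701-07-06
-> archive cull(p: /viwacruk/brodra)
<- ok
-> archive jot(p: /viwacruk/ma, c: nebresamp)
<- created
-> archive jot(p: /zivuzo, c: fli)
<- created
-> dial stepdays(n: -152)
<- 1701-02-04

Answer: 1701-02-04


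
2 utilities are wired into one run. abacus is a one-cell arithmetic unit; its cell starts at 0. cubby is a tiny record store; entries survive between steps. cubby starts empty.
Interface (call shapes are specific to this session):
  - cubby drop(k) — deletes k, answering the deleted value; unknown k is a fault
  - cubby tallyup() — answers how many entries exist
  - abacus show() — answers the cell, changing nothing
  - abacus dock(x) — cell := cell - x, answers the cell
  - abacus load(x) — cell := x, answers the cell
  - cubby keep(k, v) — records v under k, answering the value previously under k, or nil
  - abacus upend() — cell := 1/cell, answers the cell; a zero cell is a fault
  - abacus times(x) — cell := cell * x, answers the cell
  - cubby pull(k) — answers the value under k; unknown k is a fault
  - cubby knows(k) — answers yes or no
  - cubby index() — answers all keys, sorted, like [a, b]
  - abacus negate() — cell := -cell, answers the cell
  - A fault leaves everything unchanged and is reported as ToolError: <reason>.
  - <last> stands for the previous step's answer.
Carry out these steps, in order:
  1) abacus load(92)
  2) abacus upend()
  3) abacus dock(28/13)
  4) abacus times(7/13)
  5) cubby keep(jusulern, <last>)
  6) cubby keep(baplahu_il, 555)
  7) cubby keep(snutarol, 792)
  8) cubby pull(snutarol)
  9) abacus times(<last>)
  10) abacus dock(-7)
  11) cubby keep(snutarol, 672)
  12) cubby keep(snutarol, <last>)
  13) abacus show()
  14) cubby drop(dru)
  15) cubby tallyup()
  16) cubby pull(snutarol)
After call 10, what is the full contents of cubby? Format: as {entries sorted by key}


Invoking abacus load(x='92'), and see 92.
I use abacus upend(), giving 1/92.
Calling abacus dock(x='28/13'), and see -2563/1196.
Invoking abacus times(x='7/13'), and get -17941/15548.
Invoking cubby keep(k='jusulern', v='<last>'), which returns nil.
I run cubby keep(k='baplahu_il', v='555'), and observe nil.
Calling cubby keep(k='snutarol', v='792'), → nil.
I run cubby pull(k='snutarol'), which returns 792.
Then abacus times(x='<last>'), and get -3552318/3887.
Next I call abacus dock(x='-7'), → -3525109/3887.
Now I run cubby keep(k='snutarol', v='672'): 792.
Using cubby keep(k='snutarol', v='<last>'), yielding 672.
Calling abacus show(), — result: -3525109/3887.
Next I call cubby drop(k='dru'), and get ToolError: no such key dru.
Using cubby tallyup(), giving 3.
Calling cubby pull(k='snutarol'), which returns 792.

Answer: {baplahu_il=555, jusulern=-17941/15548, snutarol=792}


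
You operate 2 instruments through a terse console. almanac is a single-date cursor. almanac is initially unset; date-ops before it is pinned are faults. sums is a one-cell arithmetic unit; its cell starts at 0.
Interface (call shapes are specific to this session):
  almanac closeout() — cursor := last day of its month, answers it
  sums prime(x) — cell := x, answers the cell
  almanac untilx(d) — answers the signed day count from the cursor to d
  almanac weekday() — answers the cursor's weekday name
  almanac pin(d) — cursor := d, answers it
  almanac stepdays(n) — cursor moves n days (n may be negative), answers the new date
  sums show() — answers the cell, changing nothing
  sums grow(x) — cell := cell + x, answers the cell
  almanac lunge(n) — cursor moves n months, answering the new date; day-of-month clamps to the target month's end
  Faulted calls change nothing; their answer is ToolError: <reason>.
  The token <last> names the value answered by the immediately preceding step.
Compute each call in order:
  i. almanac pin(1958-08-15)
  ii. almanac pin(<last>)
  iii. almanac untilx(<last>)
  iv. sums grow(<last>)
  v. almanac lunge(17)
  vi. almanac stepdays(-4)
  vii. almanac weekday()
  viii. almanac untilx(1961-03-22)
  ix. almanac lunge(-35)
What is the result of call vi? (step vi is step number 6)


Answer: 1960-01-11

Derivation:
~$ almanac pin 1958-08-15
  1958-08-15
~$ almanac pin <last>
  1958-08-15
~$ almanac untilx <last>
  0
~$ sums grow <last>
  0
~$ almanac lunge 17
  1960-01-15
~$ almanac stepdays -4
  1960-01-11
~$ almanac weekday
  Monday
~$ almanac untilx 1961-03-22
  436
~$ almanac lunge -35
  1957-02-11


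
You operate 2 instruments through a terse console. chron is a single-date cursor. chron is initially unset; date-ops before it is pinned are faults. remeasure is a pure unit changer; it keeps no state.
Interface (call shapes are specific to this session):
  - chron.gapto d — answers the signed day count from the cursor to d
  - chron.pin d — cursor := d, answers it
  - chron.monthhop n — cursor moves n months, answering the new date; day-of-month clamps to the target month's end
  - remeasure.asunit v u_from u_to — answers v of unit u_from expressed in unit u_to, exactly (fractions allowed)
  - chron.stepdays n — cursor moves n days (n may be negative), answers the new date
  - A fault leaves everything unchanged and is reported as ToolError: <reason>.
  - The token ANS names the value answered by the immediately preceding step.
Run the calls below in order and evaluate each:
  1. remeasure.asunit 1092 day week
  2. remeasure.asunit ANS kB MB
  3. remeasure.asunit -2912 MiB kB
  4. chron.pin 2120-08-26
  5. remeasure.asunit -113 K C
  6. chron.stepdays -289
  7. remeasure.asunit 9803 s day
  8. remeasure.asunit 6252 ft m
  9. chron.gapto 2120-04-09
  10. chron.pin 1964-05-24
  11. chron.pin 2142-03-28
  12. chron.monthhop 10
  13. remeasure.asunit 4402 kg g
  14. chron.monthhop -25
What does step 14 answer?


$ remeasure.asunit v=1092 u_from=day u_to=week
= 156
$ remeasure.asunit v=ANS u_from=kB u_to=MB
= 39/250
$ remeasure.asunit v=-2912 u_from=MiB u_to=kB
= -381681664/125
$ chron.pin d=2120-08-26
= 2120-08-26
$ remeasure.asunit v=-113 u_from=K u_to=C
= -7723/20
$ chron.stepdays n=-289
= 2119-11-11
$ remeasure.asunit v=9803 u_from=s u_to=day
= 9803/86400
$ remeasure.asunit v=6252 u_from=ft u_to=m
= 1191006/625
$ chron.gapto d=2120-04-09
= 150
$ chron.pin d=1964-05-24
= 1964-05-24
$ chron.pin d=2142-03-28
= 2142-03-28
$ chron.monthhop n=10
= 2143-01-28
$ remeasure.asunit v=4402 u_from=kg u_to=g
= 4402000
$ chron.monthhop n=-25
= 2140-12-28

Answer: 2140-12-28


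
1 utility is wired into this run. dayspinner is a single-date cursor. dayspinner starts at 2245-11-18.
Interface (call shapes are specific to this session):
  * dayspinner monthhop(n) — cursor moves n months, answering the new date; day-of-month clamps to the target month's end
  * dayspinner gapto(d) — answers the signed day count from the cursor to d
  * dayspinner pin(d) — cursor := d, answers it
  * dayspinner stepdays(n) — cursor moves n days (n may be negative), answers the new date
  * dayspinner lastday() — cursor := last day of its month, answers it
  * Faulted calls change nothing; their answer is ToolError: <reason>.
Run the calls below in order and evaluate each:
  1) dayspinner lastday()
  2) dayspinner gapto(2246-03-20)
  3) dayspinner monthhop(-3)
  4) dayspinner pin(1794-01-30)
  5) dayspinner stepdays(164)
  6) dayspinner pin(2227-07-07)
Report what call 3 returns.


Answer: 2245-08-30

Derivation:
Do: dayspinner lastday[]
See: 2245-11-30
Do: dayspinner gapto[d: 2246-03-20]
See: 110
Do: dayspinner monthhop[n: -3]
See: 2245-08-30
Do: dayspinner pin[d: 1794-01-30]
See: 1794-01-30
Do: dayspinner stepdays[n: 164]
See: 1794-07-13
Do: dayspinner pin[d: 2227-07-07]
See: 2227-07-07


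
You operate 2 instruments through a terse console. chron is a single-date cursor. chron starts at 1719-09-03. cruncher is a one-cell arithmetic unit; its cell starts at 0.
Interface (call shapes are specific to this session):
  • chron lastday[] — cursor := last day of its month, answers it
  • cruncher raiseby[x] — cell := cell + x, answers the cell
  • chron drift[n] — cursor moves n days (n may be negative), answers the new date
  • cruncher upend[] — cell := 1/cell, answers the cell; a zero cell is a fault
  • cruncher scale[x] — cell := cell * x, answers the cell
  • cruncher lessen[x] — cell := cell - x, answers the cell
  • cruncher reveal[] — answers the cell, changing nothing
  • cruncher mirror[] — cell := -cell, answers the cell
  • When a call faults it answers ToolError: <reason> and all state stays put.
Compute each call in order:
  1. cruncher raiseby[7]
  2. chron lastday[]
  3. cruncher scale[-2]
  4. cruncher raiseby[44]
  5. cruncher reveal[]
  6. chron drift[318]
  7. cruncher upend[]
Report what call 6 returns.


Answer: 1720-08-13

Derivation:
==> cruncher raiseby(x→7)
<== 7
==> chron lastday()
<== 1719-09-30
==> cruncher scale(x→-2)
<== -14
==> cruncher raiseby(x→44)
<== 30
==> cruncher reveal()
<== 30
==> chron drift(n→318)
<== 1720-08-13
==> cruncher upend()
<== 1/30


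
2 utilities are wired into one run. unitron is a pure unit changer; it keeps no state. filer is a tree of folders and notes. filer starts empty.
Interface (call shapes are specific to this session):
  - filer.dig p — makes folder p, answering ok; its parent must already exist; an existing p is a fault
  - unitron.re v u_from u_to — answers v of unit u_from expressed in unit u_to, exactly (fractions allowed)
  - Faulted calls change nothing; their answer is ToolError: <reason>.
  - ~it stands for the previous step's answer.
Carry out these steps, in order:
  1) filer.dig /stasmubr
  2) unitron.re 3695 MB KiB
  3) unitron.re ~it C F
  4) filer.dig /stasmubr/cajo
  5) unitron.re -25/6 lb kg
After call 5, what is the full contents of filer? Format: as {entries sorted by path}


Answer: {stasmubr/, stasmubr/cajo/}

Derivation:
// 1. dig(p→/stasmubr) -> ok
// 2. re(v→3695, u_from→MB, u_to→KiB) -> 57734375/16
// 3. re(v→~it, u_from→C, u_to→F) -> 103922387/16
// 4. dig(p→/stasmubr/cajo) -> ok
// 5. re(v→-25/6, u_from→lb, u_to→kg) -> -45359237/24000000


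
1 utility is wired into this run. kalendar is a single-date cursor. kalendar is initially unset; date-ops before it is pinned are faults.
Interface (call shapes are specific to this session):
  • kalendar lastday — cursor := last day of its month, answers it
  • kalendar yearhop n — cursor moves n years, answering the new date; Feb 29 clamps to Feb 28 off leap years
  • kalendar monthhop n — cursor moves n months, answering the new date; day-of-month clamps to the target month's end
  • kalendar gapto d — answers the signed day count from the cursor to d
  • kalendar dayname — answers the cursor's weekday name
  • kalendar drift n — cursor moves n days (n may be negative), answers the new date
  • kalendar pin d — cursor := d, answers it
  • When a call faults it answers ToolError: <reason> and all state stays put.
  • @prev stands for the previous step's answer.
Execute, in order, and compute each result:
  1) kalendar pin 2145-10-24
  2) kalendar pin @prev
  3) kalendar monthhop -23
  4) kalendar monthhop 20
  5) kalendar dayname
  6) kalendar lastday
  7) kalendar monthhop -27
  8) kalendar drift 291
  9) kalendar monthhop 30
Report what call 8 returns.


Answer: 2144-02-15

Derivation:
~$ kalendar pin 2145-10-24
[out] 2145-10-24
~$ kalendar pin @prev
[out] 2145-10-24
~$ kalendar monthhop -23
[out] 2143-11-24
~$ kalendar monthhop 20
[out] 2145-07-24
~$ kalendar dayname
[out] Saturday
~$ kalendar lastday
[out] 2145-07-31
~$ kalendar monthhop -27
[out] 2143-04-30
~$ kalendar drift 291
[out] 2144-02-15
~$ kalendar monthhop 30
[out] 2146-08-15


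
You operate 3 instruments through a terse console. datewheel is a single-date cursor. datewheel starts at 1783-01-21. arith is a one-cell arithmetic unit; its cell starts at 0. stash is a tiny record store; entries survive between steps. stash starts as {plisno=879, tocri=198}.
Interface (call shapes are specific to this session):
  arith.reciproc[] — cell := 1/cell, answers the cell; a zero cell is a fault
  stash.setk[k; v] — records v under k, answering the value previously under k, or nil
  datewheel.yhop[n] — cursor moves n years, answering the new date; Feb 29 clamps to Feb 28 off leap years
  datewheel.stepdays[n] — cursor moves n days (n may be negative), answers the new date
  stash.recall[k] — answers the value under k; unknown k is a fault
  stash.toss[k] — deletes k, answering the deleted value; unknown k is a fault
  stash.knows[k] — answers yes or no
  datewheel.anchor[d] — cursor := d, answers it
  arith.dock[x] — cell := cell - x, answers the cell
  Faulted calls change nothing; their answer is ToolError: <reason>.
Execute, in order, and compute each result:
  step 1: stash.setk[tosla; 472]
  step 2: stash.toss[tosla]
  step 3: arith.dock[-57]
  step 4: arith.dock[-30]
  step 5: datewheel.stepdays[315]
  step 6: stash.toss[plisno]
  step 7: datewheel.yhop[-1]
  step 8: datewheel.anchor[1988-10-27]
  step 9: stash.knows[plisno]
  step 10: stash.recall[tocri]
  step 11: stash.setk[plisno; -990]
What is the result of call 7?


Answer: 1782-12-02

Derivation:
I invoke stash.setk using k: tosla, v: 472: nil.
Next I call stash.toss using k: tosla: 472.
Calling arith.dock using x: -57, → 57.
Using arith.dock using x: -30, and get 87.
Now I run datewheel.stepdays using n: 315, — result: 1783-12-02.
Calling stash.toss using k: plisno, and observe 879.
Invoking datewheel.yhop using n: -1, which returns 1782-12-02.
I invoke datewheel.anchor using d: 1988-10-27, → 1988-10-27.
I try stash.knows using k: plisno, giving no.
Then stash.recall using k: tocri: 198.
Calling stash.setk using k: plisno, v: -990, yielding nil.
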